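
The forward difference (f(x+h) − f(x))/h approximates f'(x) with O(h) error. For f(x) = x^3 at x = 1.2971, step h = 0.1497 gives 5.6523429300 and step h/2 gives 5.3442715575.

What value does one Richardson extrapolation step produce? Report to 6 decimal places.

5.036200

Method order is 1; weight 2^1 = 2.
2*5.3442715575 = 10.6885431150; 10.6885431150 − 5.6523429300 = 5.0362001850
Divide by 2^1 − 1 = 1.
Extrapolated: 5.0362001850 / 1 = 5.0362001850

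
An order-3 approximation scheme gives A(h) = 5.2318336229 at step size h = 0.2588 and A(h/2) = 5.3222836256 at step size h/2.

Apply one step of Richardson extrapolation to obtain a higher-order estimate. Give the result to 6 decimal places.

With r = 3 the leading error scales as h^3, so the weight is 2^3 = 8.
8×5.3222836256 − 5.2318336229 = 37.3464353819
Extrapolated: 37.3464353819 / 7 = 5.3352050546
Shift from A(h/2): +0.0129214290.

5.335205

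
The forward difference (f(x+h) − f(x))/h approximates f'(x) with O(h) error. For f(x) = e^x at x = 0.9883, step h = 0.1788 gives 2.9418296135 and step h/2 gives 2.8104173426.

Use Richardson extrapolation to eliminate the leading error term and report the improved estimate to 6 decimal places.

2.679005

r = 1, so 2^r = 2.
Numerator 2 × A(h/2) − A(h) = 2 × 2.8104173426 − 2.9418296135 = 2.6790050717
Extrapolated: 2.6790050717 / 1 = 2.6790050717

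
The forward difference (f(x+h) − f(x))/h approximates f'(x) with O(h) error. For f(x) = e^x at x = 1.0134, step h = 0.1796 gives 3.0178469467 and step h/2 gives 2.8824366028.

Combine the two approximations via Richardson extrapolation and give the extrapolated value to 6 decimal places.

2.747026

Method order is 1; weight 2^1 = 2.
2^1 × A(h/2) = 5.7648732056; minus A(h) gives 2.7470262589.
2.7470262589 ÷ 1 = 2.7470262589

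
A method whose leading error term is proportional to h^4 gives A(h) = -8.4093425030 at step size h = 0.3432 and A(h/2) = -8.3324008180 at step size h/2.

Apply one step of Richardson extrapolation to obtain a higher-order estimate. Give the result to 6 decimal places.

Leading term ∝ h^4; use weight 16 = 2^4.
Numerator 16*A(h/2) − A(h) = 16*(-8.3324008180) − (-8.4093425030) = -124.9090705850
Divide by 2^4 − 1 = 15.
Result: -8.3272713723
Gap between inputs: 7.694e-02; correction applied: +0.0051294457.

-8.327271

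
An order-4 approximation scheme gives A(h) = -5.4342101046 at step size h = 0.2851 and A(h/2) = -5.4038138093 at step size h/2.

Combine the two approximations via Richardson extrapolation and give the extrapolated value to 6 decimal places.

Method order is 4; weight 2^4 = 16.
Weighted: (-86.4610209488) − (-5.4342101046) = -81.0268108442
(16×(-5.4038138093) − (-5.4342101046))/(16 − 1) = -5.4017873896

-5.401787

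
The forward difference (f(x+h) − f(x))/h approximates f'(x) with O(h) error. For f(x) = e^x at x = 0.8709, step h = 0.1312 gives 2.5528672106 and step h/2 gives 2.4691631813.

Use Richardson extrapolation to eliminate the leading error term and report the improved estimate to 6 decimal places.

Error is O(h^1); halving h shrinks it by 2^1 = 2.
A(h/2) − A(h) = 2.4691631813 − 2.5528672106 = -0.0837040293
Divide by 2^1 − 1 = 1: (-0.0837040293)/1 = -0.0837040293
R = A(h/2) + (A(h/2) − A(h))/1 = 2.4691631813 − 0.0837040293 = 2.3854591520

2.385459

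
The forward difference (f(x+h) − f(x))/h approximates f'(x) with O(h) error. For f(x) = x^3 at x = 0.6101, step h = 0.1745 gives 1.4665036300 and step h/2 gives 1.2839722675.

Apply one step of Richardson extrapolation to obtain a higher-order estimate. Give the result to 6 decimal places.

1.101441

Leading term ∝ h^1; use weight 2 = 2^1.
Numerator 2×A(h/2) − A(h) = 2×1.2839722675 − 1.4665036300 = 1.1014409050
1.1014409050 ÷ 1 = 1.1014409050
Correction |R − A(h/2)| = 1.825e-01; gap |A(h/2) − A(h)| = 1.825e-01.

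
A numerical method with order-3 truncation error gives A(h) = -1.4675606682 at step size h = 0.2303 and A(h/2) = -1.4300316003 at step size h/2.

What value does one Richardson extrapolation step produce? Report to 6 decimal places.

-1.424670

With r = 3 the leading error scales as h^3, so the weight is 2^3 = 8.
8 × (-1.4300316003) − (-1.4675606682) = -9.9726921342
Extrapolated: (-9.9726921342) / 7 = -1.4246703049
Shift from A(h/2): +0.0053612954.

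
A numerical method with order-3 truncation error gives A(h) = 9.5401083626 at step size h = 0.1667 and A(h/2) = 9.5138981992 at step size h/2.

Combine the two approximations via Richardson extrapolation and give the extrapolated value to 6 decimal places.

Error is O(h^3); halving h shrinks it by 2^3 = 8.
8×9.5138981992 − 9.5401083626 = 66.5710772310
Extrapolated: 66.5710772310 / 7 = 9.5101538901
Gap between inputs: 2.621e-02; correction applied: −0.0037443091.

9.510154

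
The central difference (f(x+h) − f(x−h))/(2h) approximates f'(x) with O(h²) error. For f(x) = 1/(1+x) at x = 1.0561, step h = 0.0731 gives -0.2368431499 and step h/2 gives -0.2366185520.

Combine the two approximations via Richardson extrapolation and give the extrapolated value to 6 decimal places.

With r = 2 the leading error scales as h^2, so the weight is 2^2 = 4.
4*(-0.2366185520) = -0.9464742080; subtract (-0.2368431499) → -0.7096310581
Divide by 2^2 − 1 = 3.
Result: -0.2365436860

-0.236544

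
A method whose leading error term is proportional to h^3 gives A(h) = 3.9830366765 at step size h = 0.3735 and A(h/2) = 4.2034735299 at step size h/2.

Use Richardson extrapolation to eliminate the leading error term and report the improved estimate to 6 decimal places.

Order 3 gives 2^r = 8 and 2^r − 1 = 7.
8·4.2034735299 = 33.6277882392; 33.6277882392 − 3.9830366765 = 29.6447515627
Denominator 8 − 1 = 7.
Extrapolated: 29.6447515627 / 7 = 4.2349645090

4.234965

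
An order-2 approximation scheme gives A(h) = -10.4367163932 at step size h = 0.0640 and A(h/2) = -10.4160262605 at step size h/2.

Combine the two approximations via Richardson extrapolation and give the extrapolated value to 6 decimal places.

-10.409130

r = 2: numerator weight 4, denominator 3.
4·(-10.4160262605) = -41.6641050420; subtract (-10.4367163932) → -31.2273886488
Denominator 4 − 1 = 3.
Result: -10.4091295496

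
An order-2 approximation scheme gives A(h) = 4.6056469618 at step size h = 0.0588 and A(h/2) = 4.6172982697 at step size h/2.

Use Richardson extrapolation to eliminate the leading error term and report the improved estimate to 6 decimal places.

4.621182

Error is O(h^2); halving h shrinks it by 2^2 = 4.
A(h/2) − A(h) = 4.6172982697 − 4.6056469618 = 0.0116513079
Correction (A(h/2) − A(h))/(4 − 1) = 0.0116513079/3 = 0.0038837693
R = 4.6172982697 + 0.0038837693 = 4.6211820390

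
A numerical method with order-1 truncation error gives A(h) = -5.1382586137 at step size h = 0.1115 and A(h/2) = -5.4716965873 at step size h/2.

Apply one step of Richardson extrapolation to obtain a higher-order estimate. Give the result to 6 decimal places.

r = 1, so 2^r = 2.
Weighted: (-10.9433931746) − (-5.1382586137) = -5.8051345609
Denominator 2 − 1 = 1.
Result: -5.8051345609
Correction |R − A(h/2)| = 3.334e-01; gap |A(h/2) − A(h)| = 3.334e-01.

-5.805135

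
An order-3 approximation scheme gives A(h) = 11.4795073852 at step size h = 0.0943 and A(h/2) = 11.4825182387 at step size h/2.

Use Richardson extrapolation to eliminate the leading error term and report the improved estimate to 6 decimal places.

11.482948

The method has order 3: 2^3 = 8.
Weighted: 91.8601459096 − 11.4795073852 = 80.3806385244
R = 80.3806385244/7 = 11.4829483606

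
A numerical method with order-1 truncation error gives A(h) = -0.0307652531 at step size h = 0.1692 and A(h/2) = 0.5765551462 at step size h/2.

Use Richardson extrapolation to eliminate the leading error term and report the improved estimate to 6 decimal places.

1.183876

r = 1, so 2^r = 2.
2·0.5765551462 = 1.1531102924; 1.1531102924 − (-0.0307652531) = 1.1838755455
Denominator 2 − 1 = 1.
1.1838755455 ÷ 1 = 1.1838755455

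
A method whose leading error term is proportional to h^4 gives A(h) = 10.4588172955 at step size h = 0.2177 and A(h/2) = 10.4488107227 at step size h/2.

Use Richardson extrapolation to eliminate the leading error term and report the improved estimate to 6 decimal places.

10.448144

The method has order 4: 2^4 = 16.
Numerator 16×A(h/2) − A(h) = 16×10.4488107227 − 10.4588172955 = 156.7221542677
156.7221542677 ÷ 15 = 10.4481436178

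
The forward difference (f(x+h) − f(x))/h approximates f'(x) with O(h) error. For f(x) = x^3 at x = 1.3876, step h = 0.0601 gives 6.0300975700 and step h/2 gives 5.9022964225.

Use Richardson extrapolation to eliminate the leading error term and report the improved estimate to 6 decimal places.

With r = 1 the leading error scales as h^1, so the weight is 2^1 = 2.
Weighted: 11.8045928450 − 6.0300975700 = 5.7744952750
(2×5.9022964225 − 6.0300975700)/(2 − 1) = 5.7744952750
Shift from A(h/2): −0.1278011475.

5.774495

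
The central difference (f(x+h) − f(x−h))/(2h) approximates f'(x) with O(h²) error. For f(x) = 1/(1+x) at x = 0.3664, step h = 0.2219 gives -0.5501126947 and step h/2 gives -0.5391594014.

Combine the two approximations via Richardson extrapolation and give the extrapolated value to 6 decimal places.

-0.535508

Leading term ∝ h^2; use weight 4 = 2^2.
4×(-0.5391594014) = -2.1566376056; (-2.1566376056) − (-0.5501126947) = -1.6065249109
Divide by 2^2 − 1 = 3.
(-1.6065249109) ÷ 3 = -0.5355083036
Gap between inputs: 1.095e-02; correction applied: +0.0036510978.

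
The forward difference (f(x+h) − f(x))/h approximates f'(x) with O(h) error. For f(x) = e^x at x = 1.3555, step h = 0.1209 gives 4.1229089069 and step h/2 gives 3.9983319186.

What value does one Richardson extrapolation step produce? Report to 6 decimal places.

The method has order 1: 2^1 = 2.
2^1×A(h/2) = 7.9966638372; minus A(h) gives 3.8737549303.
Denominator 2 − 1 = 1.
3.8737549303 ÷ 1 = 3.8737549303
Correction |R − A(h/2)| = 1.246e-01; gap |A(h/2) − A(h)| = 1.246e-01.

3.873755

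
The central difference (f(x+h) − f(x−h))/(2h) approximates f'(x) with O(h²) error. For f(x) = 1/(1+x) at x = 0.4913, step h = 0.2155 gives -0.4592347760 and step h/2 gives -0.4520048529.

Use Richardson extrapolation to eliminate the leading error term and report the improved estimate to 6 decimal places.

-0.449595

Method order is 2; weight 2^2 = 4.
4 × (-0.4520048529) = -1.8080194116; (-1.8080194116) − (-0.4592347760) = -1.3487846356
Divide by 2^2 − 1 = 3.
So the Richardson estimate is -0.4495948785.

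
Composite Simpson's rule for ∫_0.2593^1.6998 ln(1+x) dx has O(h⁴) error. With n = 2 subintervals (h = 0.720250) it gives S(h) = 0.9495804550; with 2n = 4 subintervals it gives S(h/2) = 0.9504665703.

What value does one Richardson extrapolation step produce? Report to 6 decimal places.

Error is O(h^4); halving h shrinks it by 2^4 = 16.
16*0.9504665703 = 15.2074651248; subtract 0.9495804550 → 14.2578846698
Extrapolated: 14.2578846698 / 15 = 0.9505256447
Shift from A(h/2): +0.0000590744.

0.950526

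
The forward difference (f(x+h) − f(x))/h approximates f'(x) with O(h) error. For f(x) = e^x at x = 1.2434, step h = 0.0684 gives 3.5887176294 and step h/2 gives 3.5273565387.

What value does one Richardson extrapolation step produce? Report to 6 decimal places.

3.465995

Leading term ∝ h^1; use weight 2 = 2^1.
2×3.5273565387 = 7.0547130774; 7.0547130774 − 3.5887176294 = 3.4659954480
Divide by 2^1 − 1 = 1.
Extrapolated: 3.4659954480 / 1 = 3.4659954480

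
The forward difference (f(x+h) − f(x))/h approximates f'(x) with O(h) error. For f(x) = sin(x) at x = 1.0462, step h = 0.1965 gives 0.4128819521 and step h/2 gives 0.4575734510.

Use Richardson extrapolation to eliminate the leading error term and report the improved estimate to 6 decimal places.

0.502265

The method has order 1: 2^1 = 2.
Top: 2(0.4575734510) − (0.4128819521) = 0.5022649499
R = 0.5022649499/1 = 0.5022649499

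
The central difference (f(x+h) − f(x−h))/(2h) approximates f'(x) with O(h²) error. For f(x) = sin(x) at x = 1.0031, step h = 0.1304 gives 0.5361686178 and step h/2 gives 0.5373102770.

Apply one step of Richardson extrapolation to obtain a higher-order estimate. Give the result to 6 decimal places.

0.537691

Leading term ∝ h^2; use weight 4 = 2^2.
4·0.5373102770 − 0.5361686178 = 1.6130724902
1.6130724902 ÷ 3 = 0.5376908301
Correction |R − A(h/2)| = 3.806e-04; gap |A(h/2) − A(h)| = 1.142e-03.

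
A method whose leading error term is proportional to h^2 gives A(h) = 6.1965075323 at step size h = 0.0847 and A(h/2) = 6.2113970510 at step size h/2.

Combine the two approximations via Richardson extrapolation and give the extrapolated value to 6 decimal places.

6.216360

With r = 2 the leading error scales as h^2, so the weight is 2^2 = 4.
A(h/2) − A(h) = 6.2113970510 − 6.1965075323 = 0.0148895187
Correction (A(h/2) − A(h))/(4 − 1) = 0.0148895187/3 = 0.0049631729
R = A(h/2) + (A(h/2) − A(h))/3 = 6.2113970510 + 0.0049631729 = 6.2163602239
Correction |R − A(h/2)| = 4.963e-03; gap |A(h/2) − A(h)| = 1.489e-02.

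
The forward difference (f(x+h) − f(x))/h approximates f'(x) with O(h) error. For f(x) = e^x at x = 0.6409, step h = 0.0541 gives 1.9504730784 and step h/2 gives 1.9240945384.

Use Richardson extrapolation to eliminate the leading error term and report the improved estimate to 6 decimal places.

1.897716

r = 1: numerator weight 2, denominator 1.
2 × 1.9240945384 = 3.8481890768; 3.8481890768 − 1.9504730784 = 1.8977159984
Divide by 2^1 − 1 = 1.
Extrapolated: 1.8977159984 / 1 = 1.8977159984
Correction |R − A(h/2)| = 2.638e-02; gap |A(h/2) − A(h)| = 2.638e-02.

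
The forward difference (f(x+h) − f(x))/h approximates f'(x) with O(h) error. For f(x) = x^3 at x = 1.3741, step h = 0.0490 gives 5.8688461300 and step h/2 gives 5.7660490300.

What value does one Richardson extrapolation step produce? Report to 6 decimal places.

Leading term ∝ h^1; use weight 2 = 2^1.
Numerator 2×A(h/2) − A(h) = 2×5.7660490300 − 5.8688461300 = 5.6632519300
(2×5.7660490300 − 5.8688461300)/(2 − 1) = 5.6632519300

5.663252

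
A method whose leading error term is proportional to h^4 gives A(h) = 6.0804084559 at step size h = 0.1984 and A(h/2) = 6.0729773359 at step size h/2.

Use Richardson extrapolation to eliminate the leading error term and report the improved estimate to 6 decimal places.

Method order is 4; weight 2^4 = 16.
Difference of the inputs: 6.0729773359 − 6.0804084559 = -0.0074311200
Divide by 2^4 − 1 = 15: (-0.0074311200)/15 = -0.0004954080
R = A(h/2) + (A(h/2) − A(h))/15 = 6.0729773359 − 0.0004954080 = 6.0724819279

6.072482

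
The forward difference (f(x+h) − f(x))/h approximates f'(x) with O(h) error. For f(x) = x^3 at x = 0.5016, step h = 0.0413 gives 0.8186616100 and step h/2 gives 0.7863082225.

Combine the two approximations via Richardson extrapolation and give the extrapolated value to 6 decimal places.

0.753955

r = 1, so 2^r = 2.
Weighted: 1.5726164450 − 0.8186616100 = 0.7539548350
0.7539548350 ÷ 1 = 0.7539548350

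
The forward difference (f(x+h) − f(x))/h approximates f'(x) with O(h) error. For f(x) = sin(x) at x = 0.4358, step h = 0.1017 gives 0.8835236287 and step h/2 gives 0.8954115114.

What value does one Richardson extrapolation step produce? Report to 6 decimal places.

0.907299

Order 1 gives 2^r = 2 and 2^r − 1 = 1.
Top: 2(0.8954115114) − (0.8835236287) = 0.9072993941
Divide by 2^1 − 1 = 1.
R = 0.9072993941/1 = 0.9072993941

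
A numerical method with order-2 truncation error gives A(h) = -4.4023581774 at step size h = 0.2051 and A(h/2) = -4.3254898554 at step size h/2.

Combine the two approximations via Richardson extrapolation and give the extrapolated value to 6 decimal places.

-4.299867

r = 2, so 2^r = 4.
4*(-4.3254898554) = -17.3019594216; (-17.3019594216) − (-4.4023581774) = -12.8996012442
(-12.8996012442) ÷ 3 = -4.2998670814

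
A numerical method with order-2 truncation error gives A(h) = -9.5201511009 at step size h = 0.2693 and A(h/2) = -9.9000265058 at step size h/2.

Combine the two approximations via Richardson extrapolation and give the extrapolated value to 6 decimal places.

-10.026652

The method has order 2: 2^2 = 4.
4·(-9.9000265058) − (-9.5201511009) = -30.0799549223
Denominator 4 − 1 = 3.
Result: -10.0266516408
Correction |R − A(h/2)| = 1.266e-01; gap |A(h/2) − A(h)| = 3.799e-01.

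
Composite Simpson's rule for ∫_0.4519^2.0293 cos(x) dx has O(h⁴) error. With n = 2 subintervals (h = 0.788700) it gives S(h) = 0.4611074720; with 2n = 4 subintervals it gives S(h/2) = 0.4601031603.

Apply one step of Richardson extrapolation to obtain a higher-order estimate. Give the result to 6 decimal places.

Method order is 4; weight 2^4 = 16.
16·0.4601031603 − 0.4611074720 = 6.9005430928
6.9005430928 ÷ 15 = 0.4600362062

0.460036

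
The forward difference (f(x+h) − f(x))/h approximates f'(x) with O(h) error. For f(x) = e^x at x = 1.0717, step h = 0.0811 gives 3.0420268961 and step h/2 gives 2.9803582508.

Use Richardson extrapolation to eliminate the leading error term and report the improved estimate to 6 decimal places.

The method has order 1: 2^1 = 2.
2 × 2.9803582508 = 5.9607165016; 5.9607165016 − 3.0420268961 = 2.9186896055
(2 × 2.9803582508 − 3.0420268961)/(2 − 1) = 2.9186896055
Correction |R − A(h/2)| = 6.167e-02; gap |A(h/2) − A(h)| = 6.167e-02.

2.918690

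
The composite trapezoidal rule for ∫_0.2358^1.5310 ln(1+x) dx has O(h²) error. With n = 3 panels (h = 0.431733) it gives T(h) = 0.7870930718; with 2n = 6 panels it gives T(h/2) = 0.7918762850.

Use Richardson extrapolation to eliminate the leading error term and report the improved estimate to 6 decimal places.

0.793471

Error is O(h^2); halving h shrinks it by 2^2 = 4.
Difference of the inputs: 0.7918762850 − 0.7870930718 = 0.0047832132
Divide by 2^2 − 1 = 3: 0.0047832132/3 = 0.0015944044
R = 0.7918762850 + 0.0015944044 = 0.7934706894
Shift from A(h/2): +0.0015944044.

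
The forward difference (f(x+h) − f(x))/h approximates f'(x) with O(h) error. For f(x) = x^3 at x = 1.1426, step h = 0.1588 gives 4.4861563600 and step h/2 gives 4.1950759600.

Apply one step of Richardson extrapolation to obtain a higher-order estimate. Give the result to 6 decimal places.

3.903996

Error is O(h^1); halving h shrinks it by 2^1 = 2.
Difference of the inputs: 4.1950759600 − 4.4861563600 = -0.2910804000
Correction (A(h/2) − A(h))/(2 − 1) = (-0.2910804000)/1 = -0.2910804000
R = A(h/2) + (A(h/2) − A(h))/1 = 4.1950759600 − 0.2910804000 = 3.9039955600
Correction |R − A(h/2)| = 2.911e-01; gap |A(h/2) − A(h)| = 2.911e-01.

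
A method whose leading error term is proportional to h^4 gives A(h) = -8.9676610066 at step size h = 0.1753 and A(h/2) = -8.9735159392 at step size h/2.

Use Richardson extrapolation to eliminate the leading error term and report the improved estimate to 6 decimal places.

r = 4: numerator weight 16, denominator 15.
Numerator 16×A(h/2) − A(h) = 16×(-8.9735159392) − (-8.9676610066) = -134.6085940206
Divide by 2^4 − 1 = 15.
Extrapolated: (-134.6085940206) / 15 = -8.9739062680

-8.973906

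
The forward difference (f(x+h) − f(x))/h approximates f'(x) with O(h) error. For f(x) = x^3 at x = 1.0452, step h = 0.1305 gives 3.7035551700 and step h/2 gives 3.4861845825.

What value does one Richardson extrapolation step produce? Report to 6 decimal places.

Leading term ∝ h^1; use weight 2 = 2^1.
A(h/2) − A(h) = 3.4861845825 − 3.7035551700 = -0.2173705875
Correction (A(h/2) − A(h))/(2 − 1) = (-0.2173705875)/1 = -0.2173705875
R = 3.4861845825 − 0.2173705875 = 3.2688139950

3.268814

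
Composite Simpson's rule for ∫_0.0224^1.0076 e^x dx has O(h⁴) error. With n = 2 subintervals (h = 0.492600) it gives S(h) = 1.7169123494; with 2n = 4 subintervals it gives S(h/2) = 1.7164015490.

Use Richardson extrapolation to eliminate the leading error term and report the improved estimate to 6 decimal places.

r = 4: numerator weight 16, denominator 15.
16*1.7164015490 = 27.4624247840; subtract 1.7169123494 → 25.7455124346
Denominator 16 − 1 = 15.
Extrapolated: 25.7455124346 / 15 = 1.7163674956
Gap between inputs: 5.108e-04; correction applied: −0.0000340534.

1.716367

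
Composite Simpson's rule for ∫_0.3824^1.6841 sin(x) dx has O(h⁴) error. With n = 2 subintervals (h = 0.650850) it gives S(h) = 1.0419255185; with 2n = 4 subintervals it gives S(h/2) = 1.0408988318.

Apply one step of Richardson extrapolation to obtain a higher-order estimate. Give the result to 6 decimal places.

1.040830

Method order is 4; weight 2^4 = 16.
2^4*A(h/2) = 16.6543813088; minus A(h) gives 15.6124557903.
(16*1.0408988318 − 1.0419255185)/(16 − 1) = 1.0408303860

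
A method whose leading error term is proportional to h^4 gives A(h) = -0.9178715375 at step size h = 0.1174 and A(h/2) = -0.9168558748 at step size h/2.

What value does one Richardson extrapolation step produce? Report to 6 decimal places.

-0.916788

Error is O(h^4); halving h shrinks it by 2^4 = 16.
2^4·A(h/2) = -14.6696939968; minus A(h) gives -13.7518224593.
Divide by 2^4 − 1 = 15.
Result: -0.9167881640
Gap between inputs: 1.016e-03; correction applied: +0.0000677108.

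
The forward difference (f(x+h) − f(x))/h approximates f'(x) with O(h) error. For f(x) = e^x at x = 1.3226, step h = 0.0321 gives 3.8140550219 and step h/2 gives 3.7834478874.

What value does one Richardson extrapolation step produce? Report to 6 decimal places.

The method has order 1: 2^1 = 2.
Weighted: 7.5668957748 − 3.8140550219 = 3.7528407529
(2×3.7834478874 − 3.8140550219)/(2 − 1) = 3.7528407529
Gap between inputs: 3.061e-02; correction applied: −0.0306071345.

3.752841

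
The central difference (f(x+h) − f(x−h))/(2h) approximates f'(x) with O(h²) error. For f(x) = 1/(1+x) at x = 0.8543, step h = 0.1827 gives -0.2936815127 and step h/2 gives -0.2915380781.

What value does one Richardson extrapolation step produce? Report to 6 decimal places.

-0.290824

Leading term ∝ h^2; use weight 4 = 2^2.
4×(-0.2915380781) = -1.1661523124; subtract (-0.2936815127) → -0.8724707997
Divide by 2^2 − 1 = 3.
Extrapolated: (-0.8724707997) / 3 = -0.2908235999
Correction |R − A(h/2)| = 7.145e-04; gap |A(h/2) − A(h)| = 2.143e-03.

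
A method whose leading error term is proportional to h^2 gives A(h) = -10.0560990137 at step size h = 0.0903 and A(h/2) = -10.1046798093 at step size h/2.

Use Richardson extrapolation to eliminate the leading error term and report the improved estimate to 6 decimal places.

-10.120873

Error is O(h^2); halving h shrinks it by 2^2 = 4.
4×(-10.1046798093) = -40.4187192372; subtract (-10.0560990137) → -30.3626202235
Denominator 4 − 1 = 3.
R = (-30.3626202235)/3 = -10.1208734078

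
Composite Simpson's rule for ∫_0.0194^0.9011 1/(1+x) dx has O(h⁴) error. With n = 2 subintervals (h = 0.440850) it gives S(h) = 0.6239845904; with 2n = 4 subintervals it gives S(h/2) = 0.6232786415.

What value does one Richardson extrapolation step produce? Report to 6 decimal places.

The method has order 4: 2^4 = 16.
16·0.6232786415 = 9.9724582640; subtract 0.6239845904 → 9.3484736736
Divide by 2^4 − 1 = 15.
(16·0.6232786415 − 0.6239845904)/(16 − 1) = 0.6232315782
Correction |R − A(h/2)| = 4.706e-05; gap |A(h/2) − A(h)| = 7.059e-04.

0.623232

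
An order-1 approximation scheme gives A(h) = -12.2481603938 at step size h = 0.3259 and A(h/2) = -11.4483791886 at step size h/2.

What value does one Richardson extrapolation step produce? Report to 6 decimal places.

Leading term ∝ h^1; use weight 2 = 2^1.
2 × (-11.4483791886) − (-12.2481603938) = -10.6485979834
R = (-10.6485979834)/1 = -10.6485979834
Correction |R − A(h/2)| = 7.998e-01; gap |A(h/2) − A(h)| = 7.998e-01.

-10.648598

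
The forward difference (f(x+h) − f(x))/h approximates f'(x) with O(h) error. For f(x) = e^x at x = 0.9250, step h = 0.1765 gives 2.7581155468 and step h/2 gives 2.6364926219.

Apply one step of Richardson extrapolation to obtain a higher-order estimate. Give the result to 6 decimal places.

The method has order 1: 2^1 = 2.
2*2.6364926219 = 5.2729852438; subtract 2.7581155468 → 2.5148696970
Denominator 2 − 1 = 1.
Extrapolated: 2.5148696970 / 1 = 2.5148696970

2.514870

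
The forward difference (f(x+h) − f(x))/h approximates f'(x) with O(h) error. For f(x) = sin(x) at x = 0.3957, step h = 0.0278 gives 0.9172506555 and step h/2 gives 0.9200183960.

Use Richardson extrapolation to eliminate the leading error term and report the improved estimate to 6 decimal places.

r = 1: numerator weight 2, denominator 1.
A(h/2) − A(h) = 0.9200183960 − 0.9172506555 = 0.0027677405
Divide by 2^1 − 1 = 1: 0.0027677405/1 = 0.0027677405
R = A(h/2) + (A(h/2) − A(h))/1 = 0.9200183960 + 0.0027677405 = 0.9227861365
Correction |R − A(h/2)| = 2.768e-03; gap |A(h/2) − A(h)| = 2.768e-03.

0.922786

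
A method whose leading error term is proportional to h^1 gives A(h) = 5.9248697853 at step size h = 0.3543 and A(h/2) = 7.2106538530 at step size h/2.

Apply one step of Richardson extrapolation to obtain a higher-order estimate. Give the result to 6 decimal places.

8.496438

Method order is 1; weight 2^1 = 2.
2·7.2106538530 = 14.4213077060; 14.4213077060 − 5.9248697853 = 8.4964379207
(2·7.2106538530 − 5.9248697853)/(2 − 1) = 8.4964379207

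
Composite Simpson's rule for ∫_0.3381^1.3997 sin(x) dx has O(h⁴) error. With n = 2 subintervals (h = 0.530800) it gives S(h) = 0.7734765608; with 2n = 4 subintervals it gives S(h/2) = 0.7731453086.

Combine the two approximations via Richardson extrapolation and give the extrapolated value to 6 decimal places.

Leading term ∝ h^4; use weight 16 = 2^4.
Numerator 16*A(h/2) − A(h) = 16*0.7731453086 − 0.7734765608 = 11.5968483768
(16*0.7731453086 − 0.7734765608)/(16 − 1) = 0.7731232251
Correction |R − A(h/2)| = 2.208e-05; gap |A(h/2) − A(h)| = 3.313e-04.

0.773123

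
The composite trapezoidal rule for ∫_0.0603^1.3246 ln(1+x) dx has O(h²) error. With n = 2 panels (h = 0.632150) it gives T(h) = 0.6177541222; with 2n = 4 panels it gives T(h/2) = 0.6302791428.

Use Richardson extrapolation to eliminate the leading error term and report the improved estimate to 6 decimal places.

r = 2, so 2^r = 4.
Numerator 4 × A(h/2) − A(h) = 4 × 0.6302791428 − 0.6177541222 = 1.9033624490
1.9033624490 ÷ 3 = 0.6344541497
Shift from A(h/2): +0.0041750069.

0.634454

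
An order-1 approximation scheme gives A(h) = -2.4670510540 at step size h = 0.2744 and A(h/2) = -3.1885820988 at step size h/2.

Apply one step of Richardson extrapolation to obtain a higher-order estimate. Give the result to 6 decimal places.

-3.910113

Leading term ∝ h^1; use weight 2 = 2^1.
2 × (-3.1885820988) = -6.3771641976; subtract (-2.4670510540) → -3.9101131436
Extrapolated: (-3.9101131436) / 1 = -3.9101131436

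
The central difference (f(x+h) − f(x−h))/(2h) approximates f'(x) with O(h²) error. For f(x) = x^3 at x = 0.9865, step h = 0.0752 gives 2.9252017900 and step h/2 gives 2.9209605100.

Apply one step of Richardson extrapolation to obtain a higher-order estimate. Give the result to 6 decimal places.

2.919547

Error is O(h^2); halving h shrinks it by 2^2 = 4.
2^2×A(h/2) = 11.6838420400; minus A(h) gives 8.7586402500.
Divide by 2^2 − 1 = 3.
So the Richardson estimate is 2.9195467500.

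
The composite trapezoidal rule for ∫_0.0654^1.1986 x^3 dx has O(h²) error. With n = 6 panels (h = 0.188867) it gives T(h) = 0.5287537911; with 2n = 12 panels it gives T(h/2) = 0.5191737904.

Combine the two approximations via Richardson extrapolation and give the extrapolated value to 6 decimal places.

Method order is 2; weight 2^2 = 4.
A(h/2) − A(h) = 0.5191737904 − 0.5287537911 = -0.0095800007
Divide by 2^2 − 1 = 3: (-0.0095800007)/3 = -0.0031933336
R = 0.5191737904 − 0.0031933336 = 0.5159804568
Gap between inputs: 9.580e-03; correction applied: −0.0031933336.

0.515980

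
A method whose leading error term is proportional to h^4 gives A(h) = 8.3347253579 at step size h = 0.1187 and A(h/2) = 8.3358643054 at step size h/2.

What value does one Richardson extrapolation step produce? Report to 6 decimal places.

Order 4 gives 2^r = 16 and 2^r − 1 = 15.
Top: 16(8.3358643054) − (8.3347253579) = 125.0391035285
125.0391035285 ÷ 15 = 8.3359402352
Gap between inputs: 1.139e-03; correction applied: +0.0000759298.

8.335940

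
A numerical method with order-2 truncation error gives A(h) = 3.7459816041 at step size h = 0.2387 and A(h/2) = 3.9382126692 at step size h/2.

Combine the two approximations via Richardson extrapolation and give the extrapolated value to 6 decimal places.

Error is O(h^2); halving h shrinks it by 2^2 = 4.
4×3.9382126692 = 15.7528506768; subtract 3.7459816041 → 12.0068690727
(4×3.9382126692 − 3.7459816041)/(4 − 1) = 4.0022896909
Gap between inputs: 1.922e-01; correction applied: +0.0640770217.

4.002290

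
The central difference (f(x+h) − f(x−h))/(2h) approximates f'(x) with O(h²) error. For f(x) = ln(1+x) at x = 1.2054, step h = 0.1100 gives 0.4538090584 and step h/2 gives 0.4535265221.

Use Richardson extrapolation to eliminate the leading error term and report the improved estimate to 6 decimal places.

Leading term ∝ h^2; use weight 4 = 2^2.
Numerator 4×A(h/2) − A(h) = 4×0.4535265221 − 0.4538090584 = 1.3602970300
Divide by 2^2 − 1 = 3.
So the Richardson estimate is 0.4534323433.

0.453432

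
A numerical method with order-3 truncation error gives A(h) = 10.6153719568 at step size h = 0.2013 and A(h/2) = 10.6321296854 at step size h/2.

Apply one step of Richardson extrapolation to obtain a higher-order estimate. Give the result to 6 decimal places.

With r = 3 the leading error scales as h^3, so the weight is 2^3 = 8.
Difference of the inputs: 10.6321296854 − 10.6153719568 = 0.0167577286
Divide by 2^3 − 1 = 7: 0.0167577286/7 = 0.0023939612
R = 10.6321296854 + 0.0023939612 = 10.6345236466
Shift from A(h/2): +0.0023939612.

10.634524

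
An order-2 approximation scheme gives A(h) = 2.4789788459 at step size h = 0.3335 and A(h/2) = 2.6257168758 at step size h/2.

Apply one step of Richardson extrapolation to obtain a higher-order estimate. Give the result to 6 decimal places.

Method order is 2; weight 2^2 = 4.
Difference of the inputs: 2.6257168758 − 2.4789788459 = 0.1467380299
Correction (A(h/2) − A(h))/(4 − 1) = 0.1467380299/3 = 0.0489126766
R = 2.6257168758 + 0.0489126766 = 2.6746295524

2.674630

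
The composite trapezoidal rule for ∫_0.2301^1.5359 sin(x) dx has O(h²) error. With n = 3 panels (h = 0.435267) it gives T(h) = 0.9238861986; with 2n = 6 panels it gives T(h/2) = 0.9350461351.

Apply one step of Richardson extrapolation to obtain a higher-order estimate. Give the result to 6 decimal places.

0.938766

The method has order 2: 2^2 = 4.
4·0.9350461351 = 3.7401845404; subtract 0.9238861986 → 2.8162983418
(4·0.9350461351 − 0.9238861986)/(4 − 1) = 0.9387661139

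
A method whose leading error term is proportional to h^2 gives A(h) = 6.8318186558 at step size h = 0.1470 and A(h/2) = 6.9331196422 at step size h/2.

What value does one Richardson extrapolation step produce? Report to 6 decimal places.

6.966887

With r = 2 the leading error scales as h^2, so the weight is 2^2 = 4.
4×6.9331196422 = 27.7324785688; subtract 6.8318186558 → 20.9006599130
20.9006599130 ÷ 3 = 6.9668866377
Correction |R − A(h/2)| = 3.377e-02; gap |A(h/2) − A(h)| = 1.013e-01.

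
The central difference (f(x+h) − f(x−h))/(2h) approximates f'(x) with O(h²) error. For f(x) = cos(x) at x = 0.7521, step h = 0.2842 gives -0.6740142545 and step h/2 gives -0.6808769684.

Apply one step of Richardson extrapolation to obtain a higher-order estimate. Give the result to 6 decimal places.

-0.683165

Method order is 2; weight 2^2 = 4.
2^2*A(h/2) = -2.7235078736; minus A(h) gives -2.0494936191.
Denominator 4 − 1 = 3.
(4*(-0.6808769684) − (-0.6740142545))/(4 − 1) = -0.6831645397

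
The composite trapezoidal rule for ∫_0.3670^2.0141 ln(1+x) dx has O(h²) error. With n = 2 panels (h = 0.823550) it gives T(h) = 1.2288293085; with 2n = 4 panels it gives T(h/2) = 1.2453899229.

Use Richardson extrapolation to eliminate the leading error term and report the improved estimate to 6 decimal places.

Error is O(h^2); halving h shrinks it by 2^2 = 4.
4·1.2453899229 = 4.9815596916; subtract 1.2288293085 → 3.7527303831
Divide by 2^2 − 1 = 3.
(4·1.2453899229 − 1.2288293085)/(4 − 1) = 1.2509101277
Gap between inputs: 1.656e-02; correction applied: +0.0055202048.

1.250910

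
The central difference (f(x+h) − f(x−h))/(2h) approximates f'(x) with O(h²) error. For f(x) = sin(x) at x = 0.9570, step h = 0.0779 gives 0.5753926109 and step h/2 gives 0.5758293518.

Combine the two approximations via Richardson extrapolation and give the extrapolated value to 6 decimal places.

Method order is 2; weight 2^2 = 4.
A(h/2) − A(h) = 0.5758293518 − 0.5753926109 = 0.0004367409
Divide by 2^2 − 1 = 3: 0.0004367409/3 = 0.0001455803
R = 0.5758293518 + 0.0001455803 = 0.5759749321
Gap between inputs: 4.367e-04; correction applied: +0.0001455803.

0.575975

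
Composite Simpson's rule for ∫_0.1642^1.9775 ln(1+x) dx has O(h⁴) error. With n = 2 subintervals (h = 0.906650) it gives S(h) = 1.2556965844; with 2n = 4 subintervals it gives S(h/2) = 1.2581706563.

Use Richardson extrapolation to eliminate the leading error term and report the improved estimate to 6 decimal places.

1.258336

The method has order 4: 2^4 = 16.
16 × 1.2581706563 − 1.2556965844 = 18.8750339164
Denominator 16 − 1 = 15.
18.8750339164 ÷ 15 = 1.2583355944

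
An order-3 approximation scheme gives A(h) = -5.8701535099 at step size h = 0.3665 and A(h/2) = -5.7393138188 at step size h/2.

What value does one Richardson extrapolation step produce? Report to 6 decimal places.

r = 3: numerator weight 8, denominator 7.
8*(-5.7393138188) − (-5.8701535099) = -40.0443570405
Extrapolated: (-40.0443570405) / 7 = -5.7206224344

-5.720622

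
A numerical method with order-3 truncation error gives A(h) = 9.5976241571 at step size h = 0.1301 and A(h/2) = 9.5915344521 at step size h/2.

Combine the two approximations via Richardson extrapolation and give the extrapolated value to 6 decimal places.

Order 3 gives 2^r = 8 and 2^r − 1 = 7.
8·9.5915344521 = 76.7322756168; subtract 9.5976241571 → 67.1346514597
Denominator 8 − 1 = 7.
So the Richardson estimate is 9.5906644942.
Correction |R − A(h/2)| = 8.700e-04; gap |A(h/2) − A(h)| = 6.090e-03.

9.590664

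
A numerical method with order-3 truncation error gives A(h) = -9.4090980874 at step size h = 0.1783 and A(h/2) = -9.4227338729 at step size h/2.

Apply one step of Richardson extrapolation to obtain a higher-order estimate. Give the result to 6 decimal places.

-9.424682

r = 3: numerator weight 8, denominator 7.
Numerator 8*A(h/2) − A(h) = 8*(-9.4227338729) − (-9.4090980874) = -65.9727728958
(8*(-9.4227338729) − (-9.4090980874))/(8 − 1) = -9.4246818423
Gap between inputs: 1.364e-02; correction applied: −0.0019479694.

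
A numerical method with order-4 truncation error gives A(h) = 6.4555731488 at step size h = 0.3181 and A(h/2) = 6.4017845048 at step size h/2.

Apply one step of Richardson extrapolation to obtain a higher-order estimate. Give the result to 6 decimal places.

6.398199

r = 4, so 2^r = 16.
Numerator 16*A(h/2) − A(h) = 16*6.4017845048 − 6.4555731488 = 95.9729789280
Denominator 16 − 1 = 15.
95.9729789280 ÷ 15 = 6.3981985952
Correction |R − A(h/2)| = 3.586e-03; gap |A(h/2) − A(h)| = 5.379e-02.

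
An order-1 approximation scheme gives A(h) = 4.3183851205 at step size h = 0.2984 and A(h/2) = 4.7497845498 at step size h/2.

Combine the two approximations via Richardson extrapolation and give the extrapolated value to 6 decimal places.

r = 1, so 2^r = 2.
Numerator 2 × A(h/2) − A(h) = 2 × 4.7497845498 − 4.3183851205 = 5.1811839791
Divide by 2^1 − 1 = 1.
R = 5.1811839791/1 = 5.1811839791

5.181184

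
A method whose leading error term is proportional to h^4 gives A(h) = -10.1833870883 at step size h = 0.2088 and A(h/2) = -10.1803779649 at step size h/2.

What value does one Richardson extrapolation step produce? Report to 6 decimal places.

Leading term ∝ h^4; use weight 16 = 2^4.
Difference of the inputs: -10.1803779649 − (-10.1833870883) = 0.0030091234
Correction (A(h/2) − A(h))/(16 − 1) = 0.0030091234/15 = 0.0002006082
R = A(h/2) + (A(h/2) − A(h))/15 = -10.1803779649 + 0.0002006082 = -10.1801773567

-10.180177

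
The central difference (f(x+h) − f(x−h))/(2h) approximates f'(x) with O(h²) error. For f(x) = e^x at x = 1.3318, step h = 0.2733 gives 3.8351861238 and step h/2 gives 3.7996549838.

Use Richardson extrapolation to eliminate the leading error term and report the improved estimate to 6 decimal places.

3.787811

r = 2: numerator weight 4, denominator 3.
Top: 4(3.7996549838) − (3.8351861238) = 11.3634338114
R = 11.3634338114/3 = 3.7878112705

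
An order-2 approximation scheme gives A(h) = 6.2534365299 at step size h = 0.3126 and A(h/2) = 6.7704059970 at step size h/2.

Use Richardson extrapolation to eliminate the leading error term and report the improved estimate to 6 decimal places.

6.942729

With r = 2 the leading error scales as h^2, so the weight is 2^2 = 4.
Weighted: 27.0816239880 − 6.2534365299 = 20.8281874581
Divide by 2^2 − 1 = 3.
So the Richardson estimate is 6.9427291527.
Shift from A(h/2): +0.1723231557.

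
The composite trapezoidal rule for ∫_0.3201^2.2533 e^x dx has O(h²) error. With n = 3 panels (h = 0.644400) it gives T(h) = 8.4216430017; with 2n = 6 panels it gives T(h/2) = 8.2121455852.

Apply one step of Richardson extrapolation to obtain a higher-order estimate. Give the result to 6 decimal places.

8.142313

The method has order 2: 2^2 = 4.
Top: 4(8.2121455852) − (8.4216430017) = 24.4269393391
Denominator 4 − 1 = 3.
Result: 8.1423131130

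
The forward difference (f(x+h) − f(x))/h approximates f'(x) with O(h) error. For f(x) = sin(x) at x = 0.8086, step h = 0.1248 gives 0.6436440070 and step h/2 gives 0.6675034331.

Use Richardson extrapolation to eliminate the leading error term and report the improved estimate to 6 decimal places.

0.691363

The method has order 1: 2^1 = 2.
2*0.6675034331 = 1.3350068662; subtract 0.6436440070 → 0.6913628592
Extrapolated: 0.6913628592 / 1 = 0.6913628592
Correction |R − A(h/2)| = 2.386e-02; gap |A(h/2) − A(h)| = 2.386e-02.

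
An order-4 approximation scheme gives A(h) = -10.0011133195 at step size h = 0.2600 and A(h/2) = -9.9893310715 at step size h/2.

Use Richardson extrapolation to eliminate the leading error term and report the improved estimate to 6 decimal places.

The method has order 4: 2^4 = 16.
Numerator 16*A(h/2) − A(h) = 16*(-9.9893310715) − (-10.0011133195) = -149.8281838245
Denominator 16 − 1 = 15.
Extrapolated: (-149.8281838245) / 15 = -9.9885455883

-9.988546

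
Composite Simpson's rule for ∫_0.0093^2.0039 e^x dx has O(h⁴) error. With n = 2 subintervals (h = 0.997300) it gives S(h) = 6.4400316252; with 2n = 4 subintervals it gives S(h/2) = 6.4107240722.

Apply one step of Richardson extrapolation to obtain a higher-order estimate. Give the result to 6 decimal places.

Error is O(h^4); halving h shrinks it by 2^4 = 16.
2^4×A(h/2) = 102.5715851552; minus A(h) gives 96.1315535300.
Divide by 2^4 − 1 = 15.
Extrapolated: 96.1315535300 / 15 = 6.4087702353
Shift from A(h/2): −0.0019538369.

6.408770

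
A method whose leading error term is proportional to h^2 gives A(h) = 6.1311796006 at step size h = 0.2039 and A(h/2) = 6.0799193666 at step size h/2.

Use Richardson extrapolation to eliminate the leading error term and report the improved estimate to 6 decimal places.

r = 2, so 2^r = 4.
Top: 4(6.0799193666) − (6.1311796006) = 18.1884978658
R = 18.1884978658/3 = 6.0628326219

6.062833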